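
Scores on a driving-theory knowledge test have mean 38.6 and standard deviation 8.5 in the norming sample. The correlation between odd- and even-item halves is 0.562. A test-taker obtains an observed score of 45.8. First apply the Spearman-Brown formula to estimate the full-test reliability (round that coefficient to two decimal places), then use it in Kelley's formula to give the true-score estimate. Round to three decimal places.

43.784

Spearman-Brown: ρ = 2r/(1 + r) = 2(0.562)/(1 + 0.562) = 1.1240/1.562 = 0.7196 → 0.72
T̂ = ρX + (1 − ρ)μ
  = 0.72 × 45.8 + 0.28 × 38.6
  = 32.976 + 10.808
  = 43.7840
  ≈ 43.784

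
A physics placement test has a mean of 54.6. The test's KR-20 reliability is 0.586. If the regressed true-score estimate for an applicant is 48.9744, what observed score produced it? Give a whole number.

45

T̂ = ρX + (1 − ρ)μ  ⇒  X = (T̂ − (1 − ρ)μ) / ρ
X = (48.9744 − 0.414 × 54.6) / 0.586 = (48.9744 − 22.6044) / 0.586 = 26.3700 / 0.586 = 45.00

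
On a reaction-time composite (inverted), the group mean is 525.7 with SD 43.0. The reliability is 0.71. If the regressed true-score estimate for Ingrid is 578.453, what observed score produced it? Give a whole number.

600

T̂ = ρX + (1 − ρ)μ  ⇒  X = (T̂ − (1 − ρ)μ) / ρ
X = (578.453 − 0.29 × 525.7) / 0.71 = (578.453 − 152.453) / 0.71 = 426.000 / 0.71 = 600.00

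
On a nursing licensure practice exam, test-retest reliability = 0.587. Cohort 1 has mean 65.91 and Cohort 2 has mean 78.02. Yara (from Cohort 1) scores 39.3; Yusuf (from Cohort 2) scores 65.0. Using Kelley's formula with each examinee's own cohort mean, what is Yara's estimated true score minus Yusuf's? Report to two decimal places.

T̂_Yara = 0.587(39.3) + 0.413(65.91) = 50.2899
T̂_Yusuf = 0.587(65.0) + 0.413(78.02) = 70.3773
Difference = 50.2899 − 70.3773 = -20.0873

-20.09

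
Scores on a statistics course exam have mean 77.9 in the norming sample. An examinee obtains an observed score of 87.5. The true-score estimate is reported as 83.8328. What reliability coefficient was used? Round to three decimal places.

T̂ = ρX + (1 − ρ)μ  ⇒  T̂ − μ = ρ(X − μ)
ρ = (T̂ − μ)/(X − μ) = (83.8328 − 77.9) / (87.5 − 77.9) = 5.9328 / 9.6 = 0.61800

0.618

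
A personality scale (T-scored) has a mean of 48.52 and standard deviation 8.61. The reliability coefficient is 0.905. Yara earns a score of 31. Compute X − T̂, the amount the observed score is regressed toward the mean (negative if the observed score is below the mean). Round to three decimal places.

Weight the observed score by reliability and the mean by (1 − reliability): T̂ = 0.905·31 + 0.095·48.52 = 28.055 + 4.60940 = 32.66440.
X − T̂ = 31 − 32.6644 = -1.6644 → -1.664

-1.664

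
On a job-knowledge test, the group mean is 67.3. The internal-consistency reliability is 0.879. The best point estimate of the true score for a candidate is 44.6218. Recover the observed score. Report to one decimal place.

41.5

T̂ = ρX + (1 − ρ)μ  ⇒  X = (T̂ − (1 − ρ)μ) / ρ
X = (44.6218 − 0.121 × 67.3) / 0.879 = (44.6218 − 8.1433) / 0.879 = 36.4785 / 0.879 = 41.500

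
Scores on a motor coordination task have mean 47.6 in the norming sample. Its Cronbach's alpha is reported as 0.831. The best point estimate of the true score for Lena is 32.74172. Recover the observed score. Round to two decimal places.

29.72

T̂ = ρX + (1 − ρ)μ  ⇒  X = (T̂ − (1 − ρ)μ) / ρ
X = (32.74172 − 0.169 × 47.6) / 0.831 = (32.74172 − 8.0444) / 0.831 = 24.69732 / 0.831 = 29.7200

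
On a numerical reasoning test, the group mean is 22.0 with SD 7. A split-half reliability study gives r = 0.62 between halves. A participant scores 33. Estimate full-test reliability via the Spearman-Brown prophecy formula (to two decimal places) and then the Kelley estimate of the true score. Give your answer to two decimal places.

30.47

Spearman-Brown: ρ = 2r/(1 + r) = 2(0.62)/(1 + 0.62) = 1.240/1.62 = 0.7654 → 0.77
Regress the observed score toward the mean by the unreliability: T̂ = 0.77·33 + 0.23·22.0 = 25.41 + 5.060 = 30.470.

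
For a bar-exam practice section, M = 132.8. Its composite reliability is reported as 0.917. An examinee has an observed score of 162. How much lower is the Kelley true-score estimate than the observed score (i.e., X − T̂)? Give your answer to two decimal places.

Regress the observed score toward the mean by the unreliability: T̂ = 0.917·162 + 0.083·132.8 = 148.554 + 11.0224 = 159.5764.
X − T̂ = 162 − 159.576 = 2.424 → 2.42

2.42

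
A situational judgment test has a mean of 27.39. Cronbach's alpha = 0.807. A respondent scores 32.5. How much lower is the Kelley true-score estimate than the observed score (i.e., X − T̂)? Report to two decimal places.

T̂ = ρX + (1 − ρ)μ
  = 0.807 × 32.5 + 0.193 × 27.39
  = 26.2275 + 5.28627
  = 31.5138
  ≈ 31.514
X − T̂ = 32.5 − 31.514 = 0.986 → 0.99

0.99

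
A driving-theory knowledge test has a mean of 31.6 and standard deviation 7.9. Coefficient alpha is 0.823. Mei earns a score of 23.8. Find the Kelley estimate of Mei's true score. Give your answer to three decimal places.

25.181

Kelley's formula gives T̂ = 0.823·23.8 + 0.177·31.6 = 19.5874 + 5.5932 = 25.1806.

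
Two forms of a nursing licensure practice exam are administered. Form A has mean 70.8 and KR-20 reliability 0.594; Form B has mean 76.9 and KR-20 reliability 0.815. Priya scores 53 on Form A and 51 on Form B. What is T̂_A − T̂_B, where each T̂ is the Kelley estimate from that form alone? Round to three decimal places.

4.435

T̂_A = 0.594(53) + 0.406(70.8) = 60.22680
T̂_B = 0.815(51) + 0.185(76.9) = 55.79150
T̂_A − T̂_B = 4.43530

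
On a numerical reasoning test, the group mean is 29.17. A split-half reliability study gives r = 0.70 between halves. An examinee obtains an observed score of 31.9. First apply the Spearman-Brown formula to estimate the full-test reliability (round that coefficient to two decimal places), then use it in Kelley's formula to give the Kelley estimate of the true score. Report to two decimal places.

31.41

Spearman-Brown: ρ = 2r/(1 + r) = 2(0.70)/(1 + 0.70) = 1.400/1.70 = 0.8235 → 0.82
T̂ = 0.82(31.9) + 0.18(29.17) = 26.158 + 5.2506 = 31.409 → 31.41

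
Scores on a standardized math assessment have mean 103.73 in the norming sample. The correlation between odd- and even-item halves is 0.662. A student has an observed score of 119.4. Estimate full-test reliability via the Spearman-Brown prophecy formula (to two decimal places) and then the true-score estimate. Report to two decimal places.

116.27

Spearman-Brown: ρ = 2r/(1 + r) = 2(0.662)/(1 + 0.662) = 1.3240/1.662 = 0.7966 → 0.80
Weight the observed score by reliability and the mean by (1 − reliability): T̂ = 0.80·119.4 + 0.20·103.73 = 95.520 + 20.7460 = 116.266.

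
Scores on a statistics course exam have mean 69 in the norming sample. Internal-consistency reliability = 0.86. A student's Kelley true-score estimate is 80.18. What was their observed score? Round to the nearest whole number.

T̂ = ρX + (1 − ρ)μ  ⇒  X = (T̂ − (1 − ρ)μ) / ρ
X = (80.18 − 0.14 × 69) / 0.86 = (80.18 − 9.66) / 0.86 = 70.52 / 0.86 = 82.00

82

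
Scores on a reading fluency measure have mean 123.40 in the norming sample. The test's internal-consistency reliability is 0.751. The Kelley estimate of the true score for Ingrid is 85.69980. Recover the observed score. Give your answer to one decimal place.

T̂ = ρX + (1 − ρ)μ  ⇒  X = (T̂ − (1 − ρ)μ) / ρ
X = (85.69980 − 0.249 × 123.40) / 0.751 = (85.69980 − 30.72660) / 0.751 = 54.97320 / 0.751 = 73.200

73.2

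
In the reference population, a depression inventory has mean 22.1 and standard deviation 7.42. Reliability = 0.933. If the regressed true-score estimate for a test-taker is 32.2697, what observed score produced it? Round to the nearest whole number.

T̂ = ρX + (1 − ρ)μ  ⇒  X = (T̂ − (1 − ρ)μ) / ρ
X = (32.2697 − 0.067 × 22.1) / 0.933 = (32.2697 − 1.4807) / 0.933 = 30.7890 / 0.933 = 33.00

33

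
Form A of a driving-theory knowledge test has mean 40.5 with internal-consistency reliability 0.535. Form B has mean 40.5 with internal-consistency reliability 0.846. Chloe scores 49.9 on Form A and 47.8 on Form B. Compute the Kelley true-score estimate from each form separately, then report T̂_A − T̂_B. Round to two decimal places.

-1.15

T̂_A = 0.535(49.9) + 0.465(40.5) = 45.5290
T̂_B = 0.846(47.8) + 0.154(40.5) = 46.6758
T̂_A − T̂_B = -1.1468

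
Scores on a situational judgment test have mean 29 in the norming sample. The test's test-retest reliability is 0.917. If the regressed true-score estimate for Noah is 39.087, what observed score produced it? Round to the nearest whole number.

T̂ = ρX + (1 − ρ)μ  ⇒  X = (T̂ − (1 − ρ)μ) / ρ
X = (39.087 − 0.083 × 29) / 0.917 = (39.087 − 2.407) / 0.917 = 36.680 / 0.917 = 40.00

40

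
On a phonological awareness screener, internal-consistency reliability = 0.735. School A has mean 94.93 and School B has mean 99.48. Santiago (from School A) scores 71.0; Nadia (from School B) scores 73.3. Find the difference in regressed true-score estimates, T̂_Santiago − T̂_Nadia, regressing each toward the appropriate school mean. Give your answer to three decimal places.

-2.896

T̂_Santiago = 0.735(71.0) + 0.265(94.93) = 77.34145
T̂_Nadia = 0.735(73.3) + 0.265(99.48) = 80.23770
Difference = 77.34145 − 80.23770 = -2.89625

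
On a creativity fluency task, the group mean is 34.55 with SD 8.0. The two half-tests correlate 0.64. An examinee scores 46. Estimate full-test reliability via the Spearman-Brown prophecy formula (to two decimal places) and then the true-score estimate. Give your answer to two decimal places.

43.48

Spearman-Brown: ρ = 2r/(1 + r) = 2(0.64)/(1 + 0.64) = 1.280/1.64 = 0.7805 → 0.78
Regress the observed score toward the mean by the unreliability: T̂ = 0.78·46 + 0.22·34.55 = 35.88 + 7.6010 = 43.481.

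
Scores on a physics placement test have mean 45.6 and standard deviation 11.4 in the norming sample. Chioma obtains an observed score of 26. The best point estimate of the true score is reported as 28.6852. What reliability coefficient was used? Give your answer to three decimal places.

0.863

T̂ = ρX + (1 − ρ)μ  ⇒  T̂ − μ = ρ(X − μ)
ρ = (T̂ − μ)/(X − μ) = (28.6852 − 45.6) / (26 − 45.6) = -16.9148 / -19.6 = 0.86300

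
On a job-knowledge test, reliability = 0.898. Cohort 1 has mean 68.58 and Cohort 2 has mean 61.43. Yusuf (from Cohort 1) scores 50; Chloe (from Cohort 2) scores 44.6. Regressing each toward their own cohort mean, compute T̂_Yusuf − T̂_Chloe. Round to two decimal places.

5.58

T̂_Yusuf = 0.898(50) + 0.102(68.58) = 51.8952
T̂_Chloe = 0.898(44.6) + 0.102(61.43) = 46.3167
Difference = 51.8952 − 46.3167 = 5.5785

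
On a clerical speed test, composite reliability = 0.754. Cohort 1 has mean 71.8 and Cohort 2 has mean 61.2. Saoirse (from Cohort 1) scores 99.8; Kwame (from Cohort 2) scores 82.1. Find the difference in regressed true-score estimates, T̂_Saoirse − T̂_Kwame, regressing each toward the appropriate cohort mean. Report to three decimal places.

15.953

T̂_Saoirse = 0.754(99.8) + 0.246(71.8) = 92.91200
T̂_Kwame = 0.754(82.1) + 0.246(61.2) = 76.95860
Difference = 92.91200 − 76.95860 = 15.95340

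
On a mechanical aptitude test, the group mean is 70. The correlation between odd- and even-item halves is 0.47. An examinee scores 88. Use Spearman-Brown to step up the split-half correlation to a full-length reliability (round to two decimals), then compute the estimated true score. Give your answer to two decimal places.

81.52

Spearman-Brown: ρ = 2r/(1 + r) = 2(0.47)/(1 + 0.47) = 0.940/1.47 = 0.6395 → 0.64
Weight the observed score by reliability and the mean by (1 − reliability): T̂ = 0.64·88 + 0.36·70 = 56.32 + 25.20 = 81.520.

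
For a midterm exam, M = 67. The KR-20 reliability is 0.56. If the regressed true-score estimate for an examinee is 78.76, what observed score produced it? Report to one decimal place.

88.0

T̂ = ρX + (1 − ρ)μ  ⇒  X = (T̂ − (1 − ρ)μ) / ρ
X = (78.76 − 0.44 × 67) / 0.56 = (78.76 − 29.48) / 0.56 = 49.28 / 0.56 = 88.000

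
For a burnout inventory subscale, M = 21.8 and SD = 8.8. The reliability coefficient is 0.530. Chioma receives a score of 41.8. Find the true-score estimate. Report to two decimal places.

T̂ = 0.530(41.8) + 0.470(21.8) = 22.1540 + 10.2460 = 32.400 → 32.40

32.40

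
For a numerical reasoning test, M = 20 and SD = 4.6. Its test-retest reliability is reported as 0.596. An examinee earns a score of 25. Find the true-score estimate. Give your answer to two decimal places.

T̂ = ρX + (1 − ρ)μ
  = 0.596 × 25 + 0.404 × 20
  = 14.900 + 8.080
  = 22.980
  ≈ 22.98

22.98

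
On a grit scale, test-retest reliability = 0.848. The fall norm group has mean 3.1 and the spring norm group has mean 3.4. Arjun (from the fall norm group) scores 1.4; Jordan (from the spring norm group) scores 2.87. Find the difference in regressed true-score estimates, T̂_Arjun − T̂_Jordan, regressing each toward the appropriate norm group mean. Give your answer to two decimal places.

-1.29

T̂_Arjun = 0.848(1.4) + 0.152(3.1) = 1.6584
T̂_Jordan = 0.848(2.87) + 0.152(3.4) = 2.9506
Difference = 1.6584 − 2.9506 = -1.2922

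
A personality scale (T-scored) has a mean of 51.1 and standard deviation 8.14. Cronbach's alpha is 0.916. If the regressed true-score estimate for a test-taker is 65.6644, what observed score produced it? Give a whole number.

67

T̂ = ρX + (1 − ρ)μ  ⇒  X = (T̂ − (1 − ρ)μ) / ρ
X = (65.6644 − 0.084 × 51.1) / 0.916 = (65.6644 − 4.2924) / 0.916 = 61.3720 / 0.916 = 67.00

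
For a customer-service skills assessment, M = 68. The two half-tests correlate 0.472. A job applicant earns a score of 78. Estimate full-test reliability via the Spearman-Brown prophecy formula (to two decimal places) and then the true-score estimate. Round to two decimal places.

74.40

Spearman-Brown: ρ = 2r/(1 + r) = 2(0.472)/(1 + 0.472) = 0.9440/1.472 = 0.6413 → 0.64
Weight the observed score by reliability and the mean by (1 − reliability): T̂ = 0.64·78 + 0.36·68 = 49.92 + 24.48 = 74.400.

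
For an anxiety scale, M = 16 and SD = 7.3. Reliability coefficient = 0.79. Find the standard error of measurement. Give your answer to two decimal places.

SEM = SD · √(1 − ρ) = 7.3 × √0.21 = 7.3 × 0.4583 = 3.345

3.35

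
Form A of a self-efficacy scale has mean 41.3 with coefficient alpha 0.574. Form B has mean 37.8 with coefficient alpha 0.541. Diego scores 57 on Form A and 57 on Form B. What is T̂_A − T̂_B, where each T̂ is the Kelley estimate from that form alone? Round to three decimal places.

T̂_A = 0.574(57) + 0.426(41.3) = 50.31180
T̂_B = 0.541(57) + 0.459(37.8) = 48.18720
T̂_A − T̂_B = 2.12460

2.125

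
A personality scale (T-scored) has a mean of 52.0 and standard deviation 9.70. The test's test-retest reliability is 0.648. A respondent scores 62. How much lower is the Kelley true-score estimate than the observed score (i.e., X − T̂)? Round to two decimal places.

3.52

Kelley's formula gives T̂ = 0.648·62 + 0.352·52.0 = 40.176 + 18.3040 = 58.4800.
X − T̂ = 62 − 58.480 = 3.520 → 3.52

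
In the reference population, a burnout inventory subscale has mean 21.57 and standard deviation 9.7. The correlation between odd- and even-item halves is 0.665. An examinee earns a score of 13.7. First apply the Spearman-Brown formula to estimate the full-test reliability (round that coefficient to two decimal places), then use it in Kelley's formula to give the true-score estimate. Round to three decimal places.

15.274

Spearman-Brown: ρ = 2r/(1 + r) = 2(0.665)/(1 + 0.665) = 1.3300/1.665 = 0.7988 → 0.80
T̂ = 0.80(13.7) + 0.20(21.57) = 10.960 + 4.3140 = 15.2740 → 15.274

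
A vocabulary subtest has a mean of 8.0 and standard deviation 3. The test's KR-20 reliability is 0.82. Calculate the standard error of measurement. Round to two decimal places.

1.27

SEM = SD · √(1 − ρ) = 3 × √0.18 = 3 × 0.4243 = 1.273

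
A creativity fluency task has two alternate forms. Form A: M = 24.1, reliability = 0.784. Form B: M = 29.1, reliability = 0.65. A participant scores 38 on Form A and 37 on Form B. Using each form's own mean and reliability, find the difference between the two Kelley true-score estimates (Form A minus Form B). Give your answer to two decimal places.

T̂_A = 0.784(38) + 0.216(24.1) = 34.9976
T̂_B = 0.65(37) + 0.35(29.1) = 34.2350
T̂_A − T̂_B = 0.7626

0.76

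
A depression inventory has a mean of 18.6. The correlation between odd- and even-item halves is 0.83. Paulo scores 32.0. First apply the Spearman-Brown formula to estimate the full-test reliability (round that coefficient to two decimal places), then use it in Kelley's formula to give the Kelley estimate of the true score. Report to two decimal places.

30.79

Spearman-Brown: ρ = 2r/(1 + r) = 2(0.83)/(1 + 0.83) = 1.660/1.83 = 0.9071 → 0.91
T̂ = 0.91(32.0) + 0.09(18.6) = 29.120 + 1.674 = 30.794 → 30.79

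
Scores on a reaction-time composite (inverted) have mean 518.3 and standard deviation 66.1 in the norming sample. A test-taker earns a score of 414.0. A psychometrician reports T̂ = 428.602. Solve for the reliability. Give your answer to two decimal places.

T̂ = ρX + (1 − ρ)μ  ⇒  T̂ − μ = ρ(X − μ)
ρ = (T̂ − μ)/(X − μ) = (428.602 − 518.3) / (414.0 − 518.3) = -89.698 / -104.3 = 0.8600

0.86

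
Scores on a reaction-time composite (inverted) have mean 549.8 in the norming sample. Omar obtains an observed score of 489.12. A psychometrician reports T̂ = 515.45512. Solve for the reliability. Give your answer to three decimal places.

T̂ = ρX + (1 − ρ)μ  ⇒  T̂ − μ = ρ(X − μ)
ρ = (T̂ − μ)/(X − μ) = (515.45512 − 549.8) / (489.12 − 549.8) = -34.34488 / -60.68 = 0.56600

0.566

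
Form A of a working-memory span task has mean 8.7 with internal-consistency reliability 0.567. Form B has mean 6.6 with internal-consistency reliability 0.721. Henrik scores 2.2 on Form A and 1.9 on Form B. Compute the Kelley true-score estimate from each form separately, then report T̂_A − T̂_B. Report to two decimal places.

T̂_A = 0.567(2.2) + 0.433(8.7) = 5.0145
T̂_B = 0.721(1.9) + 0.279(6.6) = 3.2113
T̂_A − T̂_B = 1.8032

1.80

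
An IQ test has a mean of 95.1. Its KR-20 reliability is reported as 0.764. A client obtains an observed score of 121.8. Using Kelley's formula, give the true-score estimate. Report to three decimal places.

115.499

T̂ = 0.764(121.8) + 0.236(95.1) = 93.0552 + 22.4436 = 115.4988 → 115.499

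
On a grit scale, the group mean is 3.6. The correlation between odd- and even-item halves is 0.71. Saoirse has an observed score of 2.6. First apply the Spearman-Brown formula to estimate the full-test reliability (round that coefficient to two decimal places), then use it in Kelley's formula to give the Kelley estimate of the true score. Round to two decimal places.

2.77

Spearman-Brown: ρ = 2r/(1 + r) = 2(0.71)/(1 + 0.71) = 1.420/1.71 = 0.8304 → 0.83
T̂ = ρX + (1 − ρ)μ
  = 0.83 × 2.6 + 0.17 × 3.6
  = 2.158 + 0.612
  = 2.770
  ≈ 2.77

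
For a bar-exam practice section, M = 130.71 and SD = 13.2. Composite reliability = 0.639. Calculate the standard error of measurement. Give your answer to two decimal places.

7.93

SEM = SD · √(1 − ρ) = 13.2 × √0.361 = 13.2 × 0.6008 = 7.931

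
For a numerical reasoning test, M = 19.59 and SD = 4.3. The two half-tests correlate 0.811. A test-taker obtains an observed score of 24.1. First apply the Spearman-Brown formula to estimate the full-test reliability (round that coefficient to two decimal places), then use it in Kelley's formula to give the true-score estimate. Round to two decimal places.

Spearman-Brown: ρ = 2r/(1 + r) = 2(0.811)/(1 + 0.811) = 1.6220/1.811 = 0.8956 → 0.90
T̂ = 0.90(24.1) + 0.10(19.59) = 21.690 + 1.9590 = 23.649 → 23.65

23.65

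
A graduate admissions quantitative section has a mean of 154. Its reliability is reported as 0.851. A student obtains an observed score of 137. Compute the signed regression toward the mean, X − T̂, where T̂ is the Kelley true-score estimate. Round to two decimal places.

-2.53

T̂ = 0.851(137) + 0.149(154) = 116.587 + 22.946 = 139.5330 → 139.533
X − T̂ = 137 − 139.533 = -2.533 → -2.53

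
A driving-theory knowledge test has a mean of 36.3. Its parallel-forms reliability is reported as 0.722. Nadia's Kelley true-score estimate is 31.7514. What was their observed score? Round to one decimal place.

T̂ = ρX + (1 − ρ)μ  ⇒  X = (T̂ − (1 − ρ)μ) / ρ
X = (31.7514 − 0.278 × 36.3) / 0.722 = (31.7514 − 10.0914) / 0.722 = 21.6600 / 0.722 = 30.000

30.0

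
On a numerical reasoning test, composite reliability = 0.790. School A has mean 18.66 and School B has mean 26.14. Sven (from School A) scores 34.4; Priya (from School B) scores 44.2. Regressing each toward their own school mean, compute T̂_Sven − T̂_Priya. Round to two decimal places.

-9.31

T̂_Sven = 0.790(34.4) + 0.210(18.66) = 31.0946
T̂_Priya = 0.790(44.2) + 0.210(26.14) = 40.4074
Difference = 31.0946 − 40.4074 = -9.3128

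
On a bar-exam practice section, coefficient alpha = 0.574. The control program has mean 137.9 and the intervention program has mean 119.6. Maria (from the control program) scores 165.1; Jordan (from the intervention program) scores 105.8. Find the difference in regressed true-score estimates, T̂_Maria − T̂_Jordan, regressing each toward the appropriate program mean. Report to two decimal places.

T̂_Maria = 0.574(165.1) + 0.426(137.9) = 153.5128
T̂_Jordan = 0.574(105.8) + 0.426(119.6) = 111.6788
Difference = 153.5128 − 111.6788 = 41.8340

41.83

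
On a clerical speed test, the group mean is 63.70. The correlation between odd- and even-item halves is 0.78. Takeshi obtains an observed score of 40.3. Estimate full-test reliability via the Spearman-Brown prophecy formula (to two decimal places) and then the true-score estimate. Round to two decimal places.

43.11

Spearman-Brown: ρ = 2r/(1 + r) = 2(0.78)/(1 + 0.78) = 1.560/1.78 = 0.8764 → 0.88
T̂ = 0.88(40.3) + 0.12(63.70) = 35.464 + 7.6440 = 43.108 → 43.11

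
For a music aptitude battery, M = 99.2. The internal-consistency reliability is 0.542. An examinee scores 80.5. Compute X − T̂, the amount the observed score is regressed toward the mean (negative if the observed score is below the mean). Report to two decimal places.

-8.56

Weight the observed score by reliability and the mean by (1 − reliability): T̂ = 0.542·80.5 + 0.458·99.2 = 43.6310 + 45.4336 = 89.0646.
X − T̂ = 80.5 − 89.065 = -8.565 → -8.56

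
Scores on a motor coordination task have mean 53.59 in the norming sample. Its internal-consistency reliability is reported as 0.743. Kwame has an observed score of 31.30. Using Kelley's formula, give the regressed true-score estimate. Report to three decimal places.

T̂ = ρX + (1 − ρ)μ
  = 0.743 × 31.30 + 0.257 × 53.59
  = 23.25590 + 13.77263
  = 37.0285
  ≈ 37.029

37.029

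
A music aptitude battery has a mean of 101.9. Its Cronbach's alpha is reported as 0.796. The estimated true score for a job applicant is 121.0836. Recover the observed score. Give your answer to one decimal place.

T̂ = ρX + (1 − ρ)μ  ⇒  X = (T̂ − (1 − ρ)μ) / ρ
X = (121.0836 − 0.204 × 101.9) / 0.796 = (121.0836 − 20.7876) / 0.796 = 100.2960 / 0.796 = 126.000

126.0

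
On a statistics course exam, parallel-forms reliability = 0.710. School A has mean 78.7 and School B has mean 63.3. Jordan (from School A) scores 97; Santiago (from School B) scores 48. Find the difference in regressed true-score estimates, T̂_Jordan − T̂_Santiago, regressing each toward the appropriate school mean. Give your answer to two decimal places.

39.26

T̂_Jordan = 0.710(97) + 0.290(78.7) = 91.6930
T̂_Santiago = 0.710(48) + 0.290(63.3) = 52.4370
Difference = 91.6930 − 52.4370 = 39.2560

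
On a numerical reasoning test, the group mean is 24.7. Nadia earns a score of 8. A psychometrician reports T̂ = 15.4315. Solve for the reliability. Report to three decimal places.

T̂ = ρX + (1 − ρ)μ  ⇒  T̂ − μ = ρ(X − μ)
ρ = (T̂ − μ)/(X − μ) = (15.4315 − 24.7) / (8 − 24.7) = -9.2685 / -16.7 = 0.55500

0.555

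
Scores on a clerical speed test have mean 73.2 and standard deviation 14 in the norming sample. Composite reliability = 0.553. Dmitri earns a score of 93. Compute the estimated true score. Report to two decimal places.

84.15

T̂ = ρX + (1 − ρ)μ
  = 0.553 × 93 + 0.447 × 73.2
  = 51.429 + 32.7204
  = 84.149
  ≈ 84.15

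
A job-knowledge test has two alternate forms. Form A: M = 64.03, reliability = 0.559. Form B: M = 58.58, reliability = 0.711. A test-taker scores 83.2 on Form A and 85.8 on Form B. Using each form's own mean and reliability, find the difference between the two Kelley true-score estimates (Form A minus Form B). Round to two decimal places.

-3.19

T̂_A = 0.559(83.2) + 0.441(64.03) = 74.7460
T̂_B = 0.711(85.8) + 0.289(58.58) = 77.9334
T̂_A − T̂_B = -3.1874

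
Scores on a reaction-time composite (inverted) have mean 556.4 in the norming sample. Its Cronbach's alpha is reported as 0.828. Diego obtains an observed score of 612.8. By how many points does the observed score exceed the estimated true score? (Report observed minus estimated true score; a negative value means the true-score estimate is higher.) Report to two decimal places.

9.70

T̂ = ρX + (1 − ρ)μ
  = 0.828 × 612.8 + 0.172 × 556.4
  = 507.3984 + 95.7008
  = 603.0992
  ≈ 603.099
X − T̂ = 612.8 − 603.099 = 9.701 → 9.70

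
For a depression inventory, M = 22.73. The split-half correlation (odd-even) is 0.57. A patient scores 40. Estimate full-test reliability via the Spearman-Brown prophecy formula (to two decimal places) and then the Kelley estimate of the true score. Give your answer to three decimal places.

Spearman-Brown: ρ = 2r/(1 + r) = 2(0.57)/(1 + 0.57) = 1.140/1.57 = 0.7261 → 0.73
T̂ = 0.73(40) + 0.27(22.73) = 29.20 + 6.1371 = 35.3371 → 35.337

35.337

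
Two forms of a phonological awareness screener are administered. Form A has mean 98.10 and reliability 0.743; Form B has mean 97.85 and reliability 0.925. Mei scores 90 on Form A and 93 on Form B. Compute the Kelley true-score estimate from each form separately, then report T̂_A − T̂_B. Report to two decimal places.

T̂_A = 0.743(90) + 0.257(98.10) = 92.0817
T̂_B = 0.925(93) + 0.075(97.85) = 93.3637
T̂_A − T̂_B = -1.2820

-1.28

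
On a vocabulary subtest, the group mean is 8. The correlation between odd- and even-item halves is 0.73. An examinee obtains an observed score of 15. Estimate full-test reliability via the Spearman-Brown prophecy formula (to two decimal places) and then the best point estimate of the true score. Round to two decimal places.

13.88

Spearman-Brown: ρ = 2r/(1 + r) = 2(0.73)/(1 + 0.73) = 1.460/1.73 = 0.8439 → 0.84
T̂ = ρX + (1 − ρ)μ
  = 0.84 × 15 + 0.16 × 8
  = 12.60 + 1.28
  = 13.880
  ≈ 13.88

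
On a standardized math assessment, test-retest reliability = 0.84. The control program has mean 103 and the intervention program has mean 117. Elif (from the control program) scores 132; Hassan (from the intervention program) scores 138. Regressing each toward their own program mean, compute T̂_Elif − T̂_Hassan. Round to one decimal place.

T̂_Elif = 0.84(132) + 0.16(103) = 127.360
T̂_Hassan = 0.84(138) + 0.16(117) = 134.640
Difference = 127.360 − 134.640 = -7.280

-7.3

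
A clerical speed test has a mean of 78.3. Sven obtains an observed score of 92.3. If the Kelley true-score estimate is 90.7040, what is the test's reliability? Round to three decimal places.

0.886

T̂ = ρX + (1 − ρ)μ  ⇒  T̂ − μ = ρ(X − μ)
ρ = (T̂ − μ)/(X − μ) = (90.7040 − 78.3) / (92.3 − 78.3) = 12.4040 / 14.0 = 0.88600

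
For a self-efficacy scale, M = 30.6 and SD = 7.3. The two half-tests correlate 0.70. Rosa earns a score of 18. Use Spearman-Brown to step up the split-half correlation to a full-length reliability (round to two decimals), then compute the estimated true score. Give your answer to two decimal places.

Spearman-Brown: ρ = 2r/(1 + r) = 2(0.70)/(1 + 0.70) = 1.400/1.70 = 0.8235 → 0.82
T̂ = ρX + (1 − ρ)μ
  = 0.82 × 18 + 0.18 × 30.6
  = 14.76 + 5.508
  = 20.268
  ≈ 20.27

20.27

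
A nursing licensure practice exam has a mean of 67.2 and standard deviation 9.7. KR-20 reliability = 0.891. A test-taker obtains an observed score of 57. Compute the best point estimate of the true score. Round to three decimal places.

58.112

T̂ = 0.891(57) + 0.109(67.2) = 50.787 + 7.3248 = 58.1118 → 58.112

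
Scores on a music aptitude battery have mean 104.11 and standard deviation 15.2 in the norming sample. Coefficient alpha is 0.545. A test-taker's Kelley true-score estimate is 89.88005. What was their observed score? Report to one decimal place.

78.0

T̂ = ρX + (1 − ρ)μ  ⇒  X = (T̂ − (1 − ρ)μ) / ρ
X = (89.88005 − 0.455 × 104.11) / 0.545 = (89.88005 − 47.37005) / 0.545 = 42.51000 / 0.545 = 78.000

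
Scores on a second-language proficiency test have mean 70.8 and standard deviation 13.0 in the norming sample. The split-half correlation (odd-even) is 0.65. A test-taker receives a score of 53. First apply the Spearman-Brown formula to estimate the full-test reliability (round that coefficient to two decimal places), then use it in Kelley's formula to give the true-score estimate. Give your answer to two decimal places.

Spearman-Brown: ρ = 2r/(1 + r) = 2(0.65)/(1 + 0.65) = 1.300/1.65 = 0.7879 → 0.79
T̂ = ρX + (1 − ρ)μ
  = 0.79 × 53 + 0.21 × 70.8
  = 41.87 + 14.868
  = 56.738
  ≈ 56.74

56.74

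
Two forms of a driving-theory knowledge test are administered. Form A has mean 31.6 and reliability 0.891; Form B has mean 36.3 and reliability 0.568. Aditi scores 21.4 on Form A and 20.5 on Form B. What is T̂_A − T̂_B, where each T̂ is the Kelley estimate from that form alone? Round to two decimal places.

-4.81

T̂_A = 0.891(21.4) + 0.109(31.6) = 22.5118
T̂_B = 0.568(20.5) + 0.432(36.3) = 27.3256
T̂_A − T̂_B = -4.8138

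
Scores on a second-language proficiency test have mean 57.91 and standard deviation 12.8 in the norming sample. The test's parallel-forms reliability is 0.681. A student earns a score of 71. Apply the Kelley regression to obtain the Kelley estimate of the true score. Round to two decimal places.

T̂ = 0.681(71) + 0.319(57.91) = 48.351 + 18.47329 = 66.824 → 66.82

66.82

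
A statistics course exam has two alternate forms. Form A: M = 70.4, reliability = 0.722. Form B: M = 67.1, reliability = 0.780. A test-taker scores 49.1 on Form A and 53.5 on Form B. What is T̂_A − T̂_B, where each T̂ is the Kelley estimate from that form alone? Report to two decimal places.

-1.47

T̂_A = 0.722(49.1) + 0.278(70.4) = 55.0214
T̂_B = 0.780(53.5) + 0.220(67.1) = 56.4920
T̂_A − T̂_B = -1.4706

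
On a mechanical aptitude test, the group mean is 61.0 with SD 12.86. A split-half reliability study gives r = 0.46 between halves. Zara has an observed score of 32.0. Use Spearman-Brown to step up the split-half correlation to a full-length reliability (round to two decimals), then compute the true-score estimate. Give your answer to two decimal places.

Spearman-Brown: ρ = 2r/(1 + r) = 2(0.46)/(1 + 0.46) = 0.920/1.46 = 0.6301 → 0.63
T̂ = ρX + (1 − ρ)μ
  = 0.63 × 32.0 + 0.37 × 61.0
  = 20.160 + 22.570
  = 42.730
  ≈ 42.73

42.73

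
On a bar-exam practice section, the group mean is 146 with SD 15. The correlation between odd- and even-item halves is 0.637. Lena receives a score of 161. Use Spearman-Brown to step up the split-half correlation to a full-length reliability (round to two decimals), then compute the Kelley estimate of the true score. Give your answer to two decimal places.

157.70

Spearman-Brown: ρ = 2r/(1 + r) = 2(0.637)/(1 + 0.637) = 1.2740/1.637 = 0.7783 → 0.78
T̂ = ρX + (1 − ρ)μ
  = 0.78 × 161 + 0.22 × 146
  = 125.58 + 32.12
  = 157.700
  ≈ 157.70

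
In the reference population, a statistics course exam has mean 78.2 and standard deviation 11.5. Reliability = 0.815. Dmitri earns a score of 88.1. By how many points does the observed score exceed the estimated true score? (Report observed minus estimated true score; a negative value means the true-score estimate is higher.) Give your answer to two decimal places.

1.83

T̂ = ρX + (1 − ρ)μ
  = 0.815 × 88.1 + 0.185 × 78.2
  = 71.8015 + 14.4670
  = 86.2685
  ≈ 86.268
X − T̂ = 88.1 − 86.268 = 1.832 → 1.83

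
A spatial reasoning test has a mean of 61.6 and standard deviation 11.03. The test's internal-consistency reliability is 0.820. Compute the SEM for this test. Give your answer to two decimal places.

4.68

SEM = SD · √(1 − ρ) = 11.03 × √0.180 = 11.03 × 0.4243 = 4.680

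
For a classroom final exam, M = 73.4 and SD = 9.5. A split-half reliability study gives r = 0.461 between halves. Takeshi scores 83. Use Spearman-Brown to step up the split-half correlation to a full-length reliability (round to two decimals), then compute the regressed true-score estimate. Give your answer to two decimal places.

Spearman-Brown: ρ = 2r/(1 + r) = 2(0.461)/(1 + 0.461) = 0.9220/1.461 = 0.6311 → 0.63
T̂ = 0.63(83) + 0.37(73.4) = 52.29 + 27.158 = 79.448 → 79.45

79.45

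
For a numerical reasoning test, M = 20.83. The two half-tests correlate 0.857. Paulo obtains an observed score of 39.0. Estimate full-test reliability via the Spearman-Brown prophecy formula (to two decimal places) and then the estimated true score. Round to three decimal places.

37.546

Spearman-Brown: ρ = 2r/(1 + r) = 2(0.857)/(1 + 0.857) = 1.7140/1.857 = 0.9230 → 0.92
Kelley's formula gives T̂ = 0.92·39.0 + 0.08·20.83 = 35.880 + 1.6664 = 37.5464.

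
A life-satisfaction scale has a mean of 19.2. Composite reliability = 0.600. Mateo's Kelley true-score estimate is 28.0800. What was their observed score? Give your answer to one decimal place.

34.0

T̂ = ρX + (1 − ρ)μ  ⇒  X = (T̂ − (1 − ρ)μ) / ρ
X = (28.0800 − 0.400 × 19.2) / 0.600 = (28.0800 − 7.6800) / 0.600 = 20.4000 / 0.600 = 34.000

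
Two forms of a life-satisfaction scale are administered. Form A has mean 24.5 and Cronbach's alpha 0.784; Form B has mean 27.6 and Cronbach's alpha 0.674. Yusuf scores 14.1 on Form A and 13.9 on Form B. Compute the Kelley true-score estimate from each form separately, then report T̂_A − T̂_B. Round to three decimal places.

-2.020

T̂_A = 0.784(14.1) + 0.216(24.5) = 16.34640
T̂_B = 0.674(13.9) + 0.326(27.6) = 18.36620
T̂_A − T̂_B = -2.01980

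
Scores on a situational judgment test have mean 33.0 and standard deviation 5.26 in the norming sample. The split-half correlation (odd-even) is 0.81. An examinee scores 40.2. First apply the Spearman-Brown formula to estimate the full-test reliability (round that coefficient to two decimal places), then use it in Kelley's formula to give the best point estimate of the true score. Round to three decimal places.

39.480

Spearman-Brown: ρ = 2r/(1 + r) = 2(0.81)/(1 + 0.81) = 1.620/1.81 = 0.8950 → 0.90
T̂ = 0.90(40.2) + 0.10(33.0) = 36.180 + 3.300 = 39.4800 → 39.480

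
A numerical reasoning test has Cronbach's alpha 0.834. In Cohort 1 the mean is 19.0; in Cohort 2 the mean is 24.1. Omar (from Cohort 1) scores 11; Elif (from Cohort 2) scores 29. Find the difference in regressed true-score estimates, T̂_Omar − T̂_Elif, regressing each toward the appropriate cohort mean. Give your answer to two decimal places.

T̂_Omar = 0.834(11) + 0.166(19.0) = 12.3280
T̂_Elif = 0.834(29) + 0.166(24.1) = 28.1866
Difference = 12.3280 − 28.1866 = -15.8586

-15.86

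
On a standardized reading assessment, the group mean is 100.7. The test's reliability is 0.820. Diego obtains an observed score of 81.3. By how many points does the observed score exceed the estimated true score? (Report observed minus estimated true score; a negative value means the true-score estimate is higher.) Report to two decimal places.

-3.49

T̂ = ρX + (1 − ρ)μ
  = 0.820 × 81.3 + 0.180 × 100.7
  = 66.6660 + 18.1260
  = 84.7920
  ≈ 84.792
X − T̂ = 81.3 − 84.792 = -3.492 → -3.49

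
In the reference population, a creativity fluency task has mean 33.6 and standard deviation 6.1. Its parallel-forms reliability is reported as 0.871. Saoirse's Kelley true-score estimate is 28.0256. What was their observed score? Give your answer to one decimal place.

T̂ = ρX + (1 − ρ)μ  ⇒  X = (T̂ − (1 − ρ)μ) / ρ
X = (28.0256 − 0.129 × 33.6) / 0.871 = (28.0256 − 4.3344) / 0.871 = 23.6912 / 0.871 = 27.200

27.2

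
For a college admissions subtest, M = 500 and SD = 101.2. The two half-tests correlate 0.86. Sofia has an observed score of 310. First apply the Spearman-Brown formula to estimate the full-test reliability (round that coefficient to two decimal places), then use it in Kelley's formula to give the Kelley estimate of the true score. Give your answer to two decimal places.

Spearman-Brown: ρ = 2r/(1 + r) = 2(0.86)/(1 + 0.86) = 1.720/1.86 = 0.9247 → 0.92
T̂ = ρX + (1 − ρ)μ
  = 0.92 × 310 + 0.08 × 500
  = 285.20 + 40.00
  = 325.200
  ≈ 325.20

325.20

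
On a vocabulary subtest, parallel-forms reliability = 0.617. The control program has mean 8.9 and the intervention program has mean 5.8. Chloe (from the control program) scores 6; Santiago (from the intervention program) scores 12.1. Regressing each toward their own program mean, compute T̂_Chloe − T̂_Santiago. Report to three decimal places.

-2.576

T̂_Chloe = 0.617(6) + 0.383(8.9) = 7.11070
T̂_Santiago = 0.617(12.1) + 0.383(5.8) = 9.68710
Difference = 7.11070 − 9.68710 = -2.57640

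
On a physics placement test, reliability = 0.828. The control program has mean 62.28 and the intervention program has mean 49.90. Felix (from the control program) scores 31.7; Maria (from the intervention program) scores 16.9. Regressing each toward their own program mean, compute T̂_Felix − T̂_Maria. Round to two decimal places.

14.38

T̂_Felix = 0.828(31.7) + 0.172(62.28) = 36.9598
T̂_Maria = 0.828(16.9) + 0.172(49.90) = 22.5760
Difference = 36.9598 − 22.5760 = 14.3838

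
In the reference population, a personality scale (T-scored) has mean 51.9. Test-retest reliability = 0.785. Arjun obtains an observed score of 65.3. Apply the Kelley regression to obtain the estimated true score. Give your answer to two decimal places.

Regress the observed score toward the mean by the unreliability: T̂ = 0.785·65.3 + 0.215·51.9 = 51.2605 + 11.1585 = 62.419.

62.42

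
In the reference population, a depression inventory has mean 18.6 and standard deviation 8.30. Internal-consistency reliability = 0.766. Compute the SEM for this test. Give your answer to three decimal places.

SEM = SD · √(1 − ρ) = 8.30 × √0.234 = 8.30 × 0.4837 = 4.0150

4.015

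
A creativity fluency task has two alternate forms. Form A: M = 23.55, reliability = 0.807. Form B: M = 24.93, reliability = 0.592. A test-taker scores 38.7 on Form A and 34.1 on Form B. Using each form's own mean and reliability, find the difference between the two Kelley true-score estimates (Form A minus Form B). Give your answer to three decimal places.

T̂_A = 0.807(38.7) + 0.193(23.55) = 35.77605
T̂_B = 0.592(34.1) + 0.408(24.93) = 30.35864
T̂_A − T̂_B = 5.41741

5.417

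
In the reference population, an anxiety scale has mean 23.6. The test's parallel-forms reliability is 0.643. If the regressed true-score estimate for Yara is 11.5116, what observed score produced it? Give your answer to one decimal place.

T̂ = ρX + (1 − ρ)μ  ⇒  X = (T̂ − (1 − ρ)μ) / ρ
X = (11.5116 − 0.357 × 23.6) / 0.643 = (11.5116 − 8.4252) / 0.643 = 3.0864 / 0.643 = 4.800

4.8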